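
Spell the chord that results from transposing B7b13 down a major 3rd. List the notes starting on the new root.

G – B – D – F – Eb

B down a major 3rd → G. New chord: G dominant seventh flat thirteen.
Root: G
Major 3rd (3rd): B
Perfect 5th (5th): D
Minor 7th (7th): F
Minor 13th (13th): Eb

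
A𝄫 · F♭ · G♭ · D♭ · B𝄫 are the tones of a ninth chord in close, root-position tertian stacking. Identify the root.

Arranged so that each adjacent pair is a third by letter name: G♭ – B𝄫 – D♭ – F♭ – A𝄫.
The bottom of that stack, G♭, is the root (this is G♭ minor seventh flat nine).

G♭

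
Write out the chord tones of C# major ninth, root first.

C-sharp, E-sharp, G-sharp, B-sharp, D-sharp

Root C-sharp, quality major ninth:
C-sharp — root
E-sharp — major 3rd
G-sharp — perfect 5th
B-sharp — major 7th
D-sharp — major 9th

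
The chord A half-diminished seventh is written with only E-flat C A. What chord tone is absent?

G

The full A half-diminished seventh chord is A, C, E-flat, G.
Comparing with the voicing, the minor 7th (7th) — G — is absent.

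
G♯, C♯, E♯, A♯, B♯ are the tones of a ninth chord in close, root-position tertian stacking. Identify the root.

Arranged so that each adjacent pair is a third by letter name: A♯ – C♯ – E♯ – G♯ – B♯.
The bottom of that stack, A♯, is the root (this is A♯ minor ninth).

A♯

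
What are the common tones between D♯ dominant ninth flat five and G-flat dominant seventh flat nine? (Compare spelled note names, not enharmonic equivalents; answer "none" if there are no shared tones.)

none

D♯ dominant ninth flat five = D#, F##, A, C#, E#.
G-flat dominant seventh flat nine = Gb, Bb, Db, Fb, Abb.
Shared: none.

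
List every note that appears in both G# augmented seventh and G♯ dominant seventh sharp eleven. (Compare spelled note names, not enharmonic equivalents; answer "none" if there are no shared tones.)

G-sharp  B-sharp  F-sharp

G# augmented seventh = G-sharp, B-sharp, D-double-sharp, F-sharp.
G♯ dominant seventh sharp eleven = G-sharp, B-sharp, D-sharp, F-sharp, C-double-sharp.
Shared: G-sharp, B-sharp, F-sharp.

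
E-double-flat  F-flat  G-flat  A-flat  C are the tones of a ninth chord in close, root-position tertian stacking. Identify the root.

F-flat

Stacking in thirds gives F-flat – A-flat – C – E-double-flat – G-flat, so F-flat is the root — F-flat dominant ninth sharp five.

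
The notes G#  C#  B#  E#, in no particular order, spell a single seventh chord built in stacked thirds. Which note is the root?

Stacking in thirds gives C# – E# – G# – B#, so C# is the root — C# major seventh.

C#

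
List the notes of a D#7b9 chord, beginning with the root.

D#, F##, A#, C#, E

D#7b9: dominant seventh flat nine on D#.
D# — root
F## — major 3rd
A# — perfect 5th
C# — minor 7th
E — minor 9th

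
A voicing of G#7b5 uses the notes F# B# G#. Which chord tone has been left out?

D

G#7b5 = G#, B#, D, F#. The voicing lacks the 5th (diminished 5th), D.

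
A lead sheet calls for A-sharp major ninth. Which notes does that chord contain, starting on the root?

A♯, C𝄪, E♯, G𝄪, B♯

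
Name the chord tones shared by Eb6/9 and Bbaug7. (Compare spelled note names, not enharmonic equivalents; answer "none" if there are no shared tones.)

Bb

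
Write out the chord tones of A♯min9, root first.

A#, C#, E#, G#, B#

A♯min9 is a minor ninth built on A#.
root → A#
3rd (minor 3rd) → C#
5th (perfect 5th) → E#
7th (minor 7th) → G#
9th (major 9th) → B#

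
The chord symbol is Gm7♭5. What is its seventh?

F

Root of Gm7♭5 = G. The 7th is a minor 7th: G up a minor 7th → F.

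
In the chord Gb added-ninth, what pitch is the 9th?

Gb added-ninth is built on Gb; its 9th is a major 9th above the root.
A second above G uses the letter A, and the major 9th above Gb is Ab.

Ab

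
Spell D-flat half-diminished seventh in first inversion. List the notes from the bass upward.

In root position, D-flat half-diminished seventh is D-flat–F-flat–A-double-flat–C-flat.
First inversion puts the third (F-flat) in the bass.

F-flat, A-double-flat, C-flat, D-flat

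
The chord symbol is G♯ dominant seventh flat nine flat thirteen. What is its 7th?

F#

G♯ dominant seventh flat nine flat thirteen is built on G#; its 7th is a minor 7th above the root.
A seventh above G uses the letter F, and the minor 7th above G# is F#.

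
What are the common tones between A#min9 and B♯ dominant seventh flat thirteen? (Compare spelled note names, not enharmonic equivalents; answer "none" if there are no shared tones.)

A#, G#, B#

A#min9 = A#, C#, E#, G#, B#.
B♯ dominant seventh flat thirteen = B#, D##, F##, A#, G#.
Shared: A#, G#, B#.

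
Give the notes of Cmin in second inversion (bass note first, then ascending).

In root position, Cmin is C–Eb–G.
Second inversion puts the fifth (G) in the bass.

G – C – Eb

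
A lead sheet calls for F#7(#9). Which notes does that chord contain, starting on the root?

F# A# C# E G##

Root F#, quality dominant seventh sharp nine:
Root: F#
Major 3rd (3rd): A#
Perfect 5th (5th): C#
Minor 7th (7th): E
Augmented 9th (9th): G##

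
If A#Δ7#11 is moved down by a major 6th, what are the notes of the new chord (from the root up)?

C#  E#  G#  B#  F##

Transposed root: A# → C# (major 6th down). So we spell C# major seventh sharp eleven:
C# — root
E# — major 3rd
G# — perfect 5th
B# — major 7th
F## — augmented 11th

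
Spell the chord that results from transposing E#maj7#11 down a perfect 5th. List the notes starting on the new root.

E♯ down a perfect 5th → A♯. New chord: A♯ major seventh sharp eleven.
Root: A♯
Major 3rd (3rd): C𝄪
Perfect 5th (5th): E♯
Major 7th (7th): G𝄪
Augmented 11th (11th): D𝄪

A♯, C𝄪, E♯, G𝄪, D𝄪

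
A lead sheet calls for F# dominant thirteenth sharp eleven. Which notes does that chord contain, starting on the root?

F-sharp, A-sharp, C-sharp, E, G-sharp, B-sharp, D-sharp

F# dominant thirteenth sharp eleven is a dominant thirteenth sharp eleven built on F-sharp.
root → F-sharp
3rd (major 3rd) → A-sharp
5th (perfect 5th) → C-sharp
7th (minor 7th) → E
9th (major 9th) → G-sharp
11th (augmented 11th) → B-sharp
13th (major 13th) → D-sharp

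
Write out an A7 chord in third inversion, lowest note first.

G  A  C#  E

A7 = A–C#–E–G; third inversion → seventh (G) lowest.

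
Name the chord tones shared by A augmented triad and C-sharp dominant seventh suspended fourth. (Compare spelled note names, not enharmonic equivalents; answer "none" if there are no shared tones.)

A augmented triad: A C-sharp E-sharp
C-sharp dominant seventh suspended fourth: C-sharp F-sharp G-sharp B
Common to both → C-sharp.

C-sharp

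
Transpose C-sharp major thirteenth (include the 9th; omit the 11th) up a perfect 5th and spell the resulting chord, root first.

Transposed root: C-sharp → G-sharp (perfect 5th up). So we spell G-sharp major thirteenth:
- root: G-sharp
- major 3rd: B-sharp
- perfect 5th: D-sharp
- major 7th: F-double-sharp
- major 9th: A-sharp
- major 13th: E-sharp

G-sharp  B-sharp  D-sharp  F-double-sharp  A-sharp  E-sharp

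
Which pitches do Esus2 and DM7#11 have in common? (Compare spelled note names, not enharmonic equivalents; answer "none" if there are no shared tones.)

F♯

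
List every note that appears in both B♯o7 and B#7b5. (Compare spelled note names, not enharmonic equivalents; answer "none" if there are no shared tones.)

B# – F#

B♯o7: B# D# F# A
B#7b5: B# D## F# A#
Common to both → B#, F#.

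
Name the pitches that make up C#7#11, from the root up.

C# – E# – G# – B – F##

C#7#11 is a dominant seventh sharp eleven built on C#.
root → C#
3rd (major 3rd) → E#
5th (perfect 5th) → G#
7th (minor 7th) → B
11th (augmented 11th) → F##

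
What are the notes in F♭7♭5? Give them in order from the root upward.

Root Fb, quality dominant seventh flat five:
Root: Fb
Major 3rd (3rd): Ab
Diminished 5th (5th): Cbb
Minor 7th (7th): Ebb

Fb  Ab  Cbb  Ebb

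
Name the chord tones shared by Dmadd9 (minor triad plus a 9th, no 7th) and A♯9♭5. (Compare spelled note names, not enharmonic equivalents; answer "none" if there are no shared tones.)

E

Dmadd9 = D, F, A, E.
A♯9♭5 = A#, C##, E, G#, B#.
Shared: E.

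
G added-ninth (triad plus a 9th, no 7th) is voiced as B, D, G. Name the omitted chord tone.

A

G added-ninth = G, B, D, A. The voicing lacks the 9th (major 9th), A.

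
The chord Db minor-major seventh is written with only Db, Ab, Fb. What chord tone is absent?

C

Db minor-major seventh = Db, Fb, Ab, C. The voicing lacks the 7th (major 7th), C.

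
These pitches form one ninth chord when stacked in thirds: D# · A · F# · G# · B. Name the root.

G#

Stacking in thirds gives G# – B – D# – F# – A, so G# is the root — G# minor seventh flat nine.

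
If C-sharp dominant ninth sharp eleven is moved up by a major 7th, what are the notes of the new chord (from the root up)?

B♯  D𝄪  F𝄪  A♯  C𝄪  E𝄪

A major 7th up from C♯ is B♯, so the new chord is B♯ dominant ninth sharp eleven.
root → B♯
3rd (major 3rd) → D𝄪
5th (perfect 5th) → F𝄪
7th (minor 7th) → A♯
9th (major 9th) → C𝄪
11th (augmented 11th) → E𝄪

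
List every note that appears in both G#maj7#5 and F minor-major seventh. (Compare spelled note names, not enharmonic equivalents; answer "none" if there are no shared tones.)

none

G#maj7#5 = G#, B#, D##, F##.
F minor-major seventh = F, Ab, C, E.
Shared: none.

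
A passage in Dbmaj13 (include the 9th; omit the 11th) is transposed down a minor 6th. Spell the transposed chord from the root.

F A C E G D

Db down a minor 6th → F. New chord: F major thirteenth.
F — root
A — major 3rd
C — perfect 5th
E — major 7th
G — major 9th
D — major 13th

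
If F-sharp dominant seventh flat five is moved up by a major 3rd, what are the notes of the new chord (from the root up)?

A-sharp, C-double-sharp, E, G-sharp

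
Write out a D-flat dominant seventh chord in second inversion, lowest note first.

D-flat dominant seventh = D-flat–F–A-flat–C-flat; second inversion → fifth (A-flat) lowest.

A-flat  C-flat  D-flat  F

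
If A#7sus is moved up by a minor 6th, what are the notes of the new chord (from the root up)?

F# B C# E

A# up a minor 6th → F#. New chord: F# dominant seventh suspended fourth.
- root: F#
- perfect 4th: B
- perfect 5th: C#
- minor 7th: E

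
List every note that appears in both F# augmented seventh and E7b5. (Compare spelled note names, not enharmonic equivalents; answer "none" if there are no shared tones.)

E

F# augmented seventh = F♯, A♯, C𝄪, E.
E7b5 = E, G♯, B♭, D.
Shared: E.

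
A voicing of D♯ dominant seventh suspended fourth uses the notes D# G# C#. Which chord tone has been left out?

D♯ dominant seventh suspended fourth = D#, G#, A#, C#. The voicing lacks the 5th (perfect 5th), A#.

A#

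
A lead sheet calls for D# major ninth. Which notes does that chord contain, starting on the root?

D-sharp  F-double-sharp  A-sharp  C-double-sharp  E-sharp

D# major ninth is a major ninth built on D-sharp.
- root: D-sharp
- major 3rd: F-double-sharp
- perfect 5th: A-sharp
- major 7th: C-double-sharp
- major 9th: E-sharp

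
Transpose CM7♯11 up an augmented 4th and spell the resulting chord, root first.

F#, A#, C#, E#, B#

Transposed root: C → F# (augmented 4th up). So we spell F# major seventh sharp eleven:
root → F#
3rd (major 3rd) → A#
5th (perfect 5th) → C#
7th (major 7th) → E#
11th (augmented 11th) → B#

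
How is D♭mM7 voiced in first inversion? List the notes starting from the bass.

Fb, Ab, C, Db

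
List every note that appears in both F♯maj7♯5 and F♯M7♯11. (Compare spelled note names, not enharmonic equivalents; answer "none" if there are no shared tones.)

F# – A# – E#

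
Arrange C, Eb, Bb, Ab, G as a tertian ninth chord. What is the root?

Ab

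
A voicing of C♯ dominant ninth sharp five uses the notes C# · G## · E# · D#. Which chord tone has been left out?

The full C♯ dominant ninth sharp five chord is C#, E#, G##, B, D#.
Comparing with the voicing, the minor 7th (7th) — B — is absent.

B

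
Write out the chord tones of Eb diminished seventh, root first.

E♭ G♭ B𝄫 D𝄫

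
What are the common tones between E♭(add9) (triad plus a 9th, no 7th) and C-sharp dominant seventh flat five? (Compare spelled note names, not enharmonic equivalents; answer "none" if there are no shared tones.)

G

E♭(add9): Eb G Bb F
C-sharp dominant seventh flat five: C# E# G B
Common to both → G.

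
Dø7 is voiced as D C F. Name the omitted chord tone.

Dø7 = D, F, Ab, C. The voicing lacks the 5th (diminished 5th), Ab.

Ab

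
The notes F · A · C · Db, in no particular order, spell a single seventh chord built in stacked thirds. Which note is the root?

Arranged so that each adjacent pair is a third by letter name: Db – F – A – C.
The bottom of that stack, Db, is the root (this is Db augmented major seventh).

Db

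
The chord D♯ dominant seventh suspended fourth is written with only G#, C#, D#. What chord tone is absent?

The full D♯ dominant seventh suspended fourth chord is D#, G#, A#, C#.
Comparing with the voicing, the perfect 5th (5th) — A# — is absent.

A#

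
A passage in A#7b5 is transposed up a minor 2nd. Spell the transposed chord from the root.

B, D#, F, A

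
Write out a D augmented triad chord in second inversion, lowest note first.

In root position, D augmented triad is D–F-sharp–A-sharp.
Second inversion puts the fifth (A-sharp) in the bass.

A-sharp, D, F-sharp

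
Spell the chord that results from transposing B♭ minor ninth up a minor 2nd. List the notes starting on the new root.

A minor 2nd up from Bb is Cb, so the new chord is Cb minor ninth.
root → Cb
3rd (minor 3rd) → Ebb
5th (perfect 5th) → Gb
7th (minor 7th) → Bbb
9th (major 9th) → Db

Cb, Ebb, Gb, Bbb, Db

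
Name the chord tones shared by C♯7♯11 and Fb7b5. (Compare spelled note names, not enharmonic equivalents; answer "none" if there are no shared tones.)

none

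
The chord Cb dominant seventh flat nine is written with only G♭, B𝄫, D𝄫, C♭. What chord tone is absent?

Cb dominant seventh flat nine = C♭, E♭, G♭, B𝄫, D𝄫. The voicing lacks the 3rd (major 3rd), E♭.

E♭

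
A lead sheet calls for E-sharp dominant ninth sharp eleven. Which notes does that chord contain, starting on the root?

Root E♯, quality dominant ninth sharp eleven:
Root: E♯
Major 3rd (3rd): G𝄪
Perfect 5th (5th): B♯
Minor 7th (7th): D♯
Major 9th (9th): F𝄪
Augmented 11th (11th): A𝄪

E♯, G𝄪, B♯, D♯, F𝄪, A𝄪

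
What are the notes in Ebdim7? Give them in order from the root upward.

Eb  Gb  Bbb  Dbb

Root Eb, quality diminished seventh:
Root: Eb
Minor 3rd (3rd): Gb
Diminished 5th (5th): Bbb
Diminished 7th (7th): Dbb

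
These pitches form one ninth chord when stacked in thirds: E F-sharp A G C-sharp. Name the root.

F-sharp

Arranged so that each adjacent pair is a third by letter name: F-sharp – A – C-sharp – E – G.
The bottom of that stack, F-sharp, is the root (this is F-sharp minor seventh flat nine).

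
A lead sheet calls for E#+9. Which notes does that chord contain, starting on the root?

E♯ – G𝄪 – B𝄪 – D♯ – F𝄪

Root E♯, quality dominant ninth sharp five:
E♯ — root
G𝄪 — major 3rd
B𝄪 — augmented 5th
D♯ — minor 7th
F𝄪 — major 9th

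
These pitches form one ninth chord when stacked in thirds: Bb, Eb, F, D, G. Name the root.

Eb

Stacking in thirds gives Eb – G – Bb – D – F, so Eb is the root — Eb major ninth.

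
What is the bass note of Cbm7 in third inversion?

Cbm7 in root position is Cb–Ebb–Gb–Bbb.
Third inversion places the seventh in the bass, which is Bbb.

Bbb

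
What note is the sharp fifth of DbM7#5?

Root of DbM7#5 = Db. The 5th is an augmented 5th: Db up an augmented 5th → A.

A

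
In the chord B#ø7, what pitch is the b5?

F♯

Root of B#ø7 = B♯. The 5th is a diminished 5th: B♯ up a diminished 5th → F♯.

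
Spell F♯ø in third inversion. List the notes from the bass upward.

E  F♯  A  C

In root position, F♯ø is F♯–A–C–E.
Third inversion puts the seventh (E) in the bass.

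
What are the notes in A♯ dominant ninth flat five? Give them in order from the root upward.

A# C## E G# B#

A♯ dominant ninth flat five is a dominant ninth flat five built on A#.
A# — root
C## — major 3rd
E — diminished 5th
G# — minor 7th
B# — major 9th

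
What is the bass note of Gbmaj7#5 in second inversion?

Gbmaj7#5 = Gb–Bb–D–F. Second inversion → fifth in the bass = D.

D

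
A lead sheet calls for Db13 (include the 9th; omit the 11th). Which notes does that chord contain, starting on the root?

D♭, F, A♭, C♭, E♭, B♭

Root D♭, quality dominant thirteenth:
Root: D♭
Major 3rd (3rd): F
Perfect 5th (5th): A♭
Minor 7th (7th): C♭
Major 9th (9th): E♭
Major 13th (13th): B♭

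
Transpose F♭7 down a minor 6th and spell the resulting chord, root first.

F♭ down a minor 6th → A♭. New chord: A♭ dominant seventh.
A♭ — root
C — major 3rd
E♭ — perfect 5th
G♭ — minor 7th

A♭, C, E♭, G♭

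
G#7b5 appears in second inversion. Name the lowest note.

G#7b5 = G♯–B♯–D–F♯. Second inversion → fifth in the bass = D.

D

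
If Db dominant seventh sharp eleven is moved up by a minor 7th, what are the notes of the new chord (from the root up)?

A minor 7th up from Db is Cb, so the new chord is Cb dominant seventh sharp eleven.
root → Cb
3rd (major 3rd) → Eb
5th (perfect 5th) → Gb
7th (minor 7th) → Bbb
11th (augmented 11th) → F

Cb, Eb, Gb, Bbb, F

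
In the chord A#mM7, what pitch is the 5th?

E#

A#mM7 is built on A#; its 5th is a perfect 5th above the root.
A fifth above A uses the letter E, and the perfect 5th above A# is E#.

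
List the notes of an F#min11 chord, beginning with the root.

F#min11: minor eleventh on F♯.
- root: F♯
- minor 3rd: A
- perfect 5th: C♯
- minor 7th: E
- major 9th: G♯
- perfect 11th: B

F♯ – A – C♯ – E – G♯ – B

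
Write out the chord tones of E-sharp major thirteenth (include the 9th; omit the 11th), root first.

E-sharp  G-double-sharp  B-sharp  D-double-sharp  F-double-sharp  C-double-sharp

Root E-sharp, quality major thirteenth:
Root: E-sharp
Major 3rd (3rd): G-double-sharp
Perfect 5th (5th): B-sharp
Major 7th (7th): D-double-sharp
Major 9th (9th): F-double-sharp
Major 13th (13th): C-double-sharp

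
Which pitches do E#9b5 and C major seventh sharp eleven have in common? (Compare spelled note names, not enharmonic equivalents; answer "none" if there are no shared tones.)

B

E#9b5 = E#, G##, B, D#, F##.
C major seventh sharp eleven = C, E, G, B, F#.
Shared: B.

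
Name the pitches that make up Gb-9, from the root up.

Gb-9: minor ninth on Gb.
Gb — root
Bbb — minor 3rd
Db — perfect 5th
Fb — minor 7th
Ab — major 9th

Gb  Bbb  Db  Fb  Ab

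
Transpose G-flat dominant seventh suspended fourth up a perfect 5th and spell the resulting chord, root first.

D♭ – G♭ – A♭ – C♭

G♭ up a perfect 5th → D♭. New chord: D♭ dominant seventh suspended fourth.
Root: D♭
Perfect 4th (4th): G♭
Perfect 5th (5th): A♭
Minor 7th (7th): C♭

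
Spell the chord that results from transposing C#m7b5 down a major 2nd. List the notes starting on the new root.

C# down a major 2nd → B. New chord: B half-diminished seventh.
- root: B
- minor 3rd: D
- diminished 5th: F
- minor 7th: A

B – D – F – A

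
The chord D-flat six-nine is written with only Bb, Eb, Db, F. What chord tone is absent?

Ab

D-flat six-nine = Db, F, Ab, Bb, Eb. The voicing lacks the 5th (perfect 5th), Ab.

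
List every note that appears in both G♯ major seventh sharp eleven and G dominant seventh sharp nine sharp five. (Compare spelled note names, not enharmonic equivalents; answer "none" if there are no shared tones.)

G♯ major seventh sharp eleven = G-sharp, B-sharp, D-sharp, F-double-sharp, C-double-sharp.
G dominant seventh sharp nine sharp five = G, B, D-sharp, F, A-sharp.
Shared: D-sharp.

D-sharp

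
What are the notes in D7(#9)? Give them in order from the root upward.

D, F♯, A, C, E♯

D7(#9): dominant seventh sharp nine on D.
- root: D
- major 3rd: F♯
- perfect 5th: A
- minor 7th: C
- augmented 9th: E♯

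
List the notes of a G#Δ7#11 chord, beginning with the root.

G#, B#, D#, F##, C##

G#Δ7#11: major seventh sharp eleven on G#.
- root: G#
- major 3rd: B#
- perfect 5th: D#
- major 7th: F##
- augmented 11th: C##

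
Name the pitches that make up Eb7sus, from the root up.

Eb  Ab  Bb  Db

Root Eb, quality dominant seventh suspended fourth:
Root: Eb
Perfect 4th (4th): Ab
Perfect 5th (5th): Bb
Minor 7th (7th): Db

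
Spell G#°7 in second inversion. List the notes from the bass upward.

D, F, G#, B

In root position, G#°7 is G#–B–D–F.
Second inversion puts the fifth (D) in the bass.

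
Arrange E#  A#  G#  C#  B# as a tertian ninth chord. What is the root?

A#

Arranged so that each adjacent pair is a third by letter name: A# – C# – E# – G# – B#.
The bottom of that stack, A#, is the root (this is A# minor ninth).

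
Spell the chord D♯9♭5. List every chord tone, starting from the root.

D# F## A C# E#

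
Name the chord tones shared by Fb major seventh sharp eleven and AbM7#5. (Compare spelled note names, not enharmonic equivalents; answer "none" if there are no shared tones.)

Ab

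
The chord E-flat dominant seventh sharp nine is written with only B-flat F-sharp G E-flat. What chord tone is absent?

The full E-flat dominant seventh sharp nine chord is E-flat, G, B-flat, D-flat, F-sharp.
Comparing with the voicing, the minor 7th (7th) — D-flat — is absent.

D-flat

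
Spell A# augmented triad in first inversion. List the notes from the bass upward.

C##, E##, A#

A# augmented triad = A#–C##–E##; first inversion → third (C##) lowest.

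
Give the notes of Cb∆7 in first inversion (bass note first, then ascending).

In root position, Cb∆7 is Cb–Eb–Gb–Bb.
First inversion puts the third (Eb) in the bass.

Eb, Gb, Bb, Cb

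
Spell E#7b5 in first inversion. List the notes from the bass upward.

G##, B, D#, E#

E#7b5 = E#–G##–B–D#; first inversion → third (G##) lowest.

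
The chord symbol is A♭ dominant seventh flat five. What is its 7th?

A♭ dominant seventh flat five is built on Ab; its 7th is a minor 7th above the root.
A seventh above A uses the letter G, and the minor 7th above Ab is Gb.

Gb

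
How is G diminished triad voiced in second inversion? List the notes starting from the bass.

D♭  G  B♭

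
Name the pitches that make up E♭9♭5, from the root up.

E♭9♭5 is a dominant ninth flat five built on Eb.
Root: Eb
Major 3rd (3rd): G
Diminished 5th (5th): Bbb
Minor 7th (7th): Db
Major 9th (9th): F

Eb G Bbb Db F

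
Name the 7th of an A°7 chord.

Root of A°7 = A. The 7th is a diminished 7th: A up a diminished 7th → Gb.

Gb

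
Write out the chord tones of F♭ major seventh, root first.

F♭ A♭ C♭ E♭

F♭ major seventh: major seventh on F♭.
- root: F♭
- major 3rd: A♭
- perfect 5th: C♭
- major 7th: E♭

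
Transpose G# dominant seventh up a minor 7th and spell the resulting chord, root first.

F-sharp – A-sharp – C-sharp – E

A minor 7th up from G-sharp is F-sharp, so the new chord is F-sharp dominant seventh.
- root: F-sharp
- major 3rd: A-sharp
- perfect 5th: C-sharp
- minor 7th: E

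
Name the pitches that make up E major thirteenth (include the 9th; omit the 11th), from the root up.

E  G-sharp  B  D-sharp  F-sharp  C-sharp

E major thirteenth is a major thirteenth built on E.
- root: E
- major 3rd: G-sharp
- perfect 5th: B
- major 7th: D-sharp
- major 9th: F-sharp
- major 13th: C-sharp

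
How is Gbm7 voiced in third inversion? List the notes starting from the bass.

In root position, Gbm7 is G♭–B𝄫–D♭–F♭.
Third inversion puts the seventh (F♭) in the bass.

F♭ G♭ B𝄫 D♭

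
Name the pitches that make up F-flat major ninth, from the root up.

Fb, Ab, Cb, Eb, Gb

F-flat major ninth is a major ninth built on Fb.
root → Fb
3rd (major 3rd) → Ab
5th (perfect 5th) → Cb
7th (major 7th) → Eb
9th (major 9th) → Gb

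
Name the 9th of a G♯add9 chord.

G♯add9 is built on G#; its 9th is a major 9th above the root.
A second above G uses the letter A, and the major 9th above G# is A#.

A#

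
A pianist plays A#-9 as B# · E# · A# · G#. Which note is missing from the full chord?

The full A#-9 chord is A#, C#, E#, G#, B#.
Comparing with the voicing, the minor 3rd (3rd) — C# — is absent.

C#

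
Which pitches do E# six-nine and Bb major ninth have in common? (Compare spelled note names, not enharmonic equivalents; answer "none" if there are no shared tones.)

E# six-nine: E-sharp G-double-sharp B-sharp C-double-sharp F-double-sharp
Bb major ninth: B-flat D F A C
Common to both → none.

none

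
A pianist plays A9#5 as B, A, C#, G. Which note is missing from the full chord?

E#

The full A9#5 chord is A, C#, E#, G, B.
Comparing with the voicing, the augmented 5th (5th) — E# — is absent.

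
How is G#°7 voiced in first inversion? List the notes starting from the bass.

B, D, F, G#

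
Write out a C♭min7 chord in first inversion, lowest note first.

C♭min7 = Cb–Ebb–Gb–Bbb; first inversion → third (Ebb) lowest.

Ebb  Gb  Bbb  Cb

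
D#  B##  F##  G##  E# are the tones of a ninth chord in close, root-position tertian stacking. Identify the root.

Stacking in thirds gives E# – G## – B## – D# – F##, so E# is the root — E# dominant ninth sharp five.

E#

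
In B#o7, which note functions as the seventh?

Root of B#o7 = B♯. The 7th is a diminished 7th: B♯ up a diminished 7th → A.

A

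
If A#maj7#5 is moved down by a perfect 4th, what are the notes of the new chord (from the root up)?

A# down a perfect 4th → E#. New chord: E# augmented major seventh.
Root: E#
Major 3rd (3rd): G##
Augmented 5th (5th): B##
Major 7th (7th): D##

E#, G##, B##, D##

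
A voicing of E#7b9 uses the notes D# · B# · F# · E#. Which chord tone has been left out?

G##

E#7b9 = E#, G##, B#, D#, F#. The voicing lacks the 3rd (major 3rd), G##.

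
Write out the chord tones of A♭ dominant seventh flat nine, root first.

A♭ dominant seventh flat nine: dominant seventh flat nine on Ab.
root → Ab
3rd (major 3rd) → C
5th (perfect 5th) → Eb
7th (minor 7th) → Gb
9th (minor 9th) → Bbb

Ab – C – Eb – Gb – Bbb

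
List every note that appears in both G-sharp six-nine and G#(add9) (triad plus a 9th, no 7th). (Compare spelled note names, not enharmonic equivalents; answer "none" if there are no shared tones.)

G# – B# – D# – A#

G-sharp six-nine: G# B# D# E# A#
G#(add9): G# B# D# A#
Common to both → G#, B#, D#, A#.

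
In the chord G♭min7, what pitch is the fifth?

Root of G♭min7 = Gb. The 5th is a perfect 5th: Gb up a perfect 5th → Db.

Db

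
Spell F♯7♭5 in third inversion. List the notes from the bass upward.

E, F#, A#, C

F♯7♭5 = F#–A#–C–E; third inversion → seventh (E) lowest.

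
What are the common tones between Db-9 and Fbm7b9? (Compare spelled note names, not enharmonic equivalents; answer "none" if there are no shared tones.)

Fb, Cb

Db-9 = Db, Fb, Ab, Cb, Eb.
Fbm7b9 = Fb, Abb, Cb, Ebb, Gbb.
Shared: Fb, Cb.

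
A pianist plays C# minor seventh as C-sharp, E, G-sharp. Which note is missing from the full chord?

B

C# minor seventh = C-sharp, E, G-sharp, B. The voicing lacks the 7th (minor 7th), B.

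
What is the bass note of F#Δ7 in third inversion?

E#

F#Δ7 in root position is F#–A#–C#–E#.
Third inversion places the seventh in the bass, which is E#.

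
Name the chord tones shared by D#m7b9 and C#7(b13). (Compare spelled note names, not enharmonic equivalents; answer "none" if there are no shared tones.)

C#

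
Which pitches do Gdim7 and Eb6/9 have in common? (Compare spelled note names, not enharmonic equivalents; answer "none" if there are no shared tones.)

Gdim7 = G, B♭, D♭, F♭.
Eb6/9 = E♭, G, B♭, C, F.
Shared: G, B♭.

G – B♭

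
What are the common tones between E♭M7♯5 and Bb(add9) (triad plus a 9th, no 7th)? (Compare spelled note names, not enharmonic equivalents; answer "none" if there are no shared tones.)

D

E♭M7♯5: Eb G B D
Bb(add9): Bb D F C
Common to both → D.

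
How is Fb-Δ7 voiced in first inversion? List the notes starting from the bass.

In root position, Fb-Δ7 is Fb–Abb–Cb–Eb.
First inversion puts the third (Abb) in the bass.

Abb Cb Eb Fb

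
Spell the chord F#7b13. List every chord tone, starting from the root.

F#  A#  C#  E  D

F#7b13 is a dominant seventh flat thirteen built on F#.
- root: F#
- major 3rd: A#
- perfect 5th: C#
- minor 7th: E
- minor 13th: D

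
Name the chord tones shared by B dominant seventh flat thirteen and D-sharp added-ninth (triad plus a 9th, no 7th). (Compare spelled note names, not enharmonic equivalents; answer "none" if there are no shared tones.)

B dominant seventh flat thirteen = B, D-sharp, F-sharp, A, G.
D-sharp added-ninth = D-sharp, F-double-sharp, A-sharp, E-sharp.
Shared: D-sharp.

D-sharp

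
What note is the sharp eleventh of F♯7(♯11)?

Root of F♯7(♯11) = F#. The 11th is an augmented 11th: F# up an augmented 11th → B#.

B#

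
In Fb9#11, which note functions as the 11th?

Bb

Root of Fb9#11 = Fb. The 11th is an augmented 11th: Fb up an augmented 11th → Bb.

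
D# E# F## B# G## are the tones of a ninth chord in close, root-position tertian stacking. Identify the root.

E#

Arranged so that each adjacent pair is a third by letter name: E# – G## – B# – D# – F##.
The bottom of that stack, E#, is the root (this is E# dominant ninth).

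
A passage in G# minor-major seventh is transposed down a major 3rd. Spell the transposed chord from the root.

A major 3rd down from G# is E, so the new chord is E minor-major seventh.
- root: E
- minor 3rd: G
- perfect 5th: B
- major 7th: D#

E, G, B, D#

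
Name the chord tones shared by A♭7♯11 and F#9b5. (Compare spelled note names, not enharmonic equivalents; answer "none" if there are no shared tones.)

C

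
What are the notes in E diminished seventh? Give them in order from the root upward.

E, G, B-flat, D-flat

E diminished seventh is a diminished seventh built on E.
root → E
3rd (minor 3rd) → G
5th (diminished 5th) → B-flat
7th (diminished 7th) → D-flat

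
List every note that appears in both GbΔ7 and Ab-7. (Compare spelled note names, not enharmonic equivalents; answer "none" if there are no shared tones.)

Gb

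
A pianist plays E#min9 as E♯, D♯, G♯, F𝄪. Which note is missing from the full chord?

The full E#min9 chord is E♯, G♯, B♯, D♯, F𝄪.
Comparing with the voicing, the perfect 5th (5th) — B♯ — is absent.

B♯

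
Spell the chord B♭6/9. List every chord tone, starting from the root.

Root Bb, quality six-nine:
- root: Bb
- major 3rd: D
- perfect 5th: F
- major 6th: G
- major 9th: C

Bb D F G C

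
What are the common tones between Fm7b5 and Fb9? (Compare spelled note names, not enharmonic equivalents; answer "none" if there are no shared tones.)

Fm7b5 = F, Ab, Cb, Eb.
Fb9 = Fb, Ab, Cb, Ebb, Gb.
Shared: Ab, Cb.

Ab  Cb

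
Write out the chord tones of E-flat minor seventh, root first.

Root E♭, quality minor seventh:
E♭ — root
G♭ — minor 3rd
B♭ — perfect 5th
D♭ — minor 7th

E♭ G♭ B♭ D♭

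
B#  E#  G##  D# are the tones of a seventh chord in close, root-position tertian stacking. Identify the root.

Arranged so that each adjacent pair is a third by letter name: E# – G## – B# – D#.
The bottom of that stack, E#, is the root (this is E# dominant seventh).

E#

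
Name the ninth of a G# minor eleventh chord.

A#

G# minor eleventh is built on G#; its 9th is a major 9th above the root.
A second above G uses the letter A, and the major 9th above G# is A#.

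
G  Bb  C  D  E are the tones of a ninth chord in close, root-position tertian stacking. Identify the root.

Arranged so that each adjacent pair is a third by letter name: C – E – G – Bb – D.
The bottom of that stack, C, is the root (this is C dominant ninth).

C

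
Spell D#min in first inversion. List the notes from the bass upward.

F#, A#, D#

In root position, D#min is D#–F#–A#.
First inversion puts the third (F#) in the bass.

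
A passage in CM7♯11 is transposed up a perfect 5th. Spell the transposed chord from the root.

G B D F# C#

Transposed root: C → G (perfect 5th up). So we spell G major seventh sharp eleven:
- root: G
- major 3rd: B
- perfect 5th: D
- major 7th: F#
- augmented 11th: C#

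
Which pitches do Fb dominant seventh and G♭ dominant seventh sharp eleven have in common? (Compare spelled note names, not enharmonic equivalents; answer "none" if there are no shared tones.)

Fb dominant seventh = F-flat, A-flat, C-flat, E-double-flat.
G♭ dominant seventh sharp eleven = G-flat, B-flat, D-flat, F-flat, C.
Shared: F-flat.

F-flat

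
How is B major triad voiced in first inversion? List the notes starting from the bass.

D♯ F♯ B

B major triad = B–D♯–F♯; first inversion → third (D♯) lowest.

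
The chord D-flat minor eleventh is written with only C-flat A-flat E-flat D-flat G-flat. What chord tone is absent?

F-flat

The full D-flat minor eleventh chord is D-flat, F-flat, A-flat, C-flat, E-flat, G-flat.
Comparing with the voicing, the minor 3rd (3rd) — F-flat — is absent.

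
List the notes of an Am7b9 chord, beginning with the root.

Am7b9 is a minor seventh flat nine built on A.
Root: A
Minor 3rd (3rd): C
Perfect 5th (5th): E
Minor 7th (7th): G
Minor 9th (9th): B♭

A – C – E – G – B♭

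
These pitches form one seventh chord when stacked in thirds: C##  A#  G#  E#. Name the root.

Stacking in thirds gives A# – C## – E# – G#, so A# is the root — A# dominant seventh.

A#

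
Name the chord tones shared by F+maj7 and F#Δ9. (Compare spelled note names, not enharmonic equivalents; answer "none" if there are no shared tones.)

C#

F+maj7: F A C# E
F#Δ9: F# A# C# E# G#
Common to both → C#.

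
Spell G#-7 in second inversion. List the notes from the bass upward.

D♯, F♯, G♯, B

G#-7 = G♯–B–D♯–F♯; second inversion → fifth (D♯) lowest.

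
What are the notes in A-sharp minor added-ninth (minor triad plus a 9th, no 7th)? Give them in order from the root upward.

A-sharp minor added-ninth is a minor added-ninth built on A#.
root → A#
3rd (minor 3rd) → C#
5th (perfect 5th) → E#
9th (major 9th) → B#

A#, C#, E#, B#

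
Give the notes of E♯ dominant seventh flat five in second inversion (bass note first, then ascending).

E♯ dominant seventh flat five = E-sharp–G-double-sharp–B–D-sharp; second inversion → fifth (B) lowest.

B  D-sharp  E-sharp  G-double-sharp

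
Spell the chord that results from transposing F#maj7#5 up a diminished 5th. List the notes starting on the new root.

C  E  G#  B

F# up a diminished 5th → C. New chord: C augmented major seventh.
- root: C
- major 3rd: E
- augmented 5th: G#
- major 7th: B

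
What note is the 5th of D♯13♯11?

A#

D♯13♯11 is built on D#; its 5th is a perfect 5th above the root.
A fifth above D uses the letter A, and the perfect 5th above D# is A#.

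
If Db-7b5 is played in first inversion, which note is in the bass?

Db-7b5 = Db–Fb–Abb–Cb. First inversion → third in the bass = Fb.

Fb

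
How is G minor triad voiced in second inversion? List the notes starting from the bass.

G minor triad = G–B-flat–D; second inversion → fifth (D) lowest.

D G B-flat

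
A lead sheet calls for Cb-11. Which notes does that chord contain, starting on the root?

Cb, Ebb, Gb, Bbb, Db, Fb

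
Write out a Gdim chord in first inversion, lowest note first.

Gdim = G–Bb–Db; first inversion → third (Bb) lowest.

Bb, Db, G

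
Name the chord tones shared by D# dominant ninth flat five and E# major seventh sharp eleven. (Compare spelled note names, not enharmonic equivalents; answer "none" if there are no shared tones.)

D# dominant ninth flat five = D♯, F𝄪, A, C♯, E♯.
E# major seventh sharp eleven = E♯, G𝄪, B♯, D𝄪, A𝄪.
Shared: E♯.

E♯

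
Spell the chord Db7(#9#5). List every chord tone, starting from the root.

Db, F, A, Cb, E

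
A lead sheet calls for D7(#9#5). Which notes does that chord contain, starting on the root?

Root D, quality dominant seventh sharp nine sharp five:
Root: D
Major 3rd (3rd): F♯
Augmented 5th (5th): A♯
Minor 7th (7th): C
Augmented 9th (9th): E♯

D  F♯  A♯  C  E♯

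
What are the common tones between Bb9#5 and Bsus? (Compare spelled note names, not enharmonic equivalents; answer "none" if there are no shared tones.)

F#

Bb9#5: Bb D F# Ab C
Bsus: B E F#
Common to both → F#.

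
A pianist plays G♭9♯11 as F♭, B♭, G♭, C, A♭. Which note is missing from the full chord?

D♭

G♭9♯11 = G♭, B♭, D♭, F♭, A♭, C. The voicing lacks the 5th (perfect 5th), D♭.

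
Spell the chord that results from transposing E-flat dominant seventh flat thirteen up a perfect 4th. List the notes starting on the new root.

Eb up a perfect 4th → Ab. New chord: Ab dominant seventh flat thirteen.
Ab — root
C — major 3rd
Eb — perfect 5th
Gb — minor 7th
Fb — minor 13th

Ab, C, Eb, Gb, Fb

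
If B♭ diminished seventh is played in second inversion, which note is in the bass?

F♭

B♭ diminished seventh = B♭–D♭–F♭–A𝄫. Second inversion → fifth in the bass = F♭.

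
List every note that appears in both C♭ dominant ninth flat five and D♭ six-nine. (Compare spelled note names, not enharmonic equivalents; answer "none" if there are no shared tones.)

E-flat – D-flat

C♭ dominant ninth flat five = C-flat, E-flat, G-double-flat, B-double-flat, D-flat.
D♭ six-nine = D-flat, F, A-flat, B-flat, E-flat.
Shared: E-flat, D-flat.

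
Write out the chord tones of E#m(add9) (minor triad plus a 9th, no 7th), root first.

E♯  G♯  B♯  F𝄪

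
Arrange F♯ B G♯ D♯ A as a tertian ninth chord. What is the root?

G♯

Arranged so that each adjacent pair is a third by letter name: G♯ – B – D♯ – F♯ – A.
The bottom of that stack, G♯, is the root (this is G♯ minor seventh flat nine).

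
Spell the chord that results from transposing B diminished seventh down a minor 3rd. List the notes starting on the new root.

Transposed root: B → G-sharp (minor 3rd down). So we spell G-sharp diminished seventh:
root → G-sharp
3rd (minor 3rd) → B
5th (diminished 5th) → D
7th (diminished 7th) → F

G-sharp B D F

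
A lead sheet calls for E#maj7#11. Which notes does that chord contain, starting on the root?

E♯ G𝄪 B♯ D𝄪 A𝄪

E#maj7#11: major seventh sharp eleven on E♯.
E♯ — root
G𝄪 — major 3rd
B♯ — perfect 5th
D𝄪 — major 7th
A𝄪 — augmented 11th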